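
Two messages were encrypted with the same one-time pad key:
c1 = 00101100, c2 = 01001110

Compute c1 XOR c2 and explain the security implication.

Step 1: c1 XOR c2 = (m1 XOR k) XOR (m2 XOR k).
Step 2: By XOR associativity/commutativity: = m1 XOR m2 XOR k XOR k = m1 XOR m2.
Step 3: 00101100 XOR 01001110 = 01100010 = 98.
Step 4: The key cancels out! An attacker learns m1 XOR m2 = 98, revealing the relationship between plaintexts.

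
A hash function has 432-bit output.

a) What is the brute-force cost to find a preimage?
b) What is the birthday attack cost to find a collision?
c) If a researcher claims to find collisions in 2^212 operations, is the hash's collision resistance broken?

Step 1: Preimage resistance requires brute-force of 2^432 operations.
Step 2: Collision resistance (birthday bound) = 2^(432/2) = 2^216.
Step 3: The claimed attack costs 2^212 operations.
Step 4: Since 2^212 < 2^216, the claimed attack beats the generic birthday bound, so collision resistance is broken.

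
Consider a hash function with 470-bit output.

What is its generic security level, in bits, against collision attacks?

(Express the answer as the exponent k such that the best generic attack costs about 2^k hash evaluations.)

Step 1: The hash has a 470-bit output.
Step 2: Collision resistance means it should be infeasible to find any x != y with h(x) = h(y).
By the birthday bound, a generic collision search succeeds after about sqrt(2^470) = 2^(470/2) = 2^235 evaluations.
Step 3: Security level = 235 bits.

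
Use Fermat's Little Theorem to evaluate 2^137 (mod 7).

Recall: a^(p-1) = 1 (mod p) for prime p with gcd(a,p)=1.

Step 1: Since 7 is prime, by Fermat's Little Theorem: 2^6 = 1 (mod 7).
Step 2: Reduce exponent: 137 mod 6 = 5.
Step 3: So 2^137 = 2^5 (mod 7).
Step 4: 2^5 mod 7 = 4.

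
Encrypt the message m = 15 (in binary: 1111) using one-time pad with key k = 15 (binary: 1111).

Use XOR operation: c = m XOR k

Step 1: Write out the XOR operation bit by bit:
  Message: 1111
  Key:     1111
  XOR:     0000
Step 2: Convert to decimal: 0000 = 0.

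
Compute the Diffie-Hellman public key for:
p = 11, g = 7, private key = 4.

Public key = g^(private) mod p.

Step 1: A = g^a mod p = 7^4 mod 11.
  7^1 mod 11 = 7
  7^2 mod 11 = (7 * 7) mod 11 = 5
  7^3 mod 11 = (5 * 7) mod 11 = 2
  7^4 mod 11 = (2 * 7) mod 11 = 3
Result: A = 3.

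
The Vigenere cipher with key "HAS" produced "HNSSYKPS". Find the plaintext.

Step 1: Extend key: HASHASHA
Step 2: Decrypt each letter (c - k) mod 26:
  H(7) - H(7) = (7-7) mod 26 = 0 = A
  N(13) - A(0) = (13-0) mod 26 = 13 = N
  S(18) - S(18) = (18-18) mod 26 = 0 = A
  S(18) - H(7) = (18-7) mod 26 = 11 = L
  Y(24) - A(0) = (24-0) mod 26 = 24 = Y
  K(10) - S(18) = (10-18) mod 26 = 18 = S
  P(15) - H(7) = (15-7) mod 26 = 8 = I
  S(18) - A(0) = (18-0) mod 26 = 18 = S
Plaintext: ANALYSIS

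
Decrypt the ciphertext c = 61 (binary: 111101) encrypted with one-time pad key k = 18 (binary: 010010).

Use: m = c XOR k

Step 1: XOR ciphertext with key:
  Ciphertext: 111101
  Key:        010010
  XOR:        101111
Step 2: Plaintext = 101111 = 47 in decimal.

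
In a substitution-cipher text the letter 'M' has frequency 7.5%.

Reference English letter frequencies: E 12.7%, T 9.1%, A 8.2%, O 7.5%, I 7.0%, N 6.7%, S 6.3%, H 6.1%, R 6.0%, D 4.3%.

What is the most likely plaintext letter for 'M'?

Step 1: The observed frequency is 7.5%.
Step 2: Compare with English frequencies:
  E: 12.7% (difference: 5.2%)
  T: 9.1% (difference: 1.6%)
  A: 8.2% (difference: 0.7%)
  O: 7.5% (difference: 0.0%) <-- closest
  I: 7.0% (difference: 0.5%)
  N: 6.7% (difference: 0.8%)
  S: 6.3% (difference: 1.2%)
  H: 6.1% (difference: 1.4%)
  R: 6.0% (difference: 1.5%)
  D: 4.3% (difference: 3.2%)
Step 3: 'M' most likely represents 'O' (frequency 7.5%).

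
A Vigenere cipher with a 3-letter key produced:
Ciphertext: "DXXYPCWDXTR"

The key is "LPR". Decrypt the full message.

Step 1: Key 'LPR' has length 3. Extended key: LPRLPRLPRLP
Step 2: Decrypt each position:
  D(3) - L(11) = 18 = S
  X(23) - P(15) = 8 = I
  X(23) - R(17) = 6 = G
  Y(24) - L(11) = 13 = N
  P(15) - P(15) = 0 = A
  C(2) - R(17) = 11 = L
  W(22) - L(11) = 11 = L
  D(3) - P(15) = 14 = O
  X(23) - R(17) = 6 = G
  T(19) - L(11) = 8 = I
  R(17) - P(15) = 2 = C
Plaintext: SIGNALLOGIC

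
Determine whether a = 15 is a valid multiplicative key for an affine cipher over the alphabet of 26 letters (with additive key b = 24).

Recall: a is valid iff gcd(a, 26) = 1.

Step 1: Compute gcd(15, 26).
Step 2: gcd(15, 26) = 1.
Since gcd = 1, 15 is coprime with 26, so it is a valid key.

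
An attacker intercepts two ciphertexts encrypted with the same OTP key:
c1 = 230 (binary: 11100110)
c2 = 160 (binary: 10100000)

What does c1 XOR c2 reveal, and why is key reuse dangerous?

Step 1: c1 XOR c2 = (m1 XOR k) XOR (m2 XOR k).
Step 2: By XOR associativity/commutativity: = m1 XOR m2 XOR k XOR k = m1 XOR m2.
Step 3: 11100110 XOR 10100000 = 01000110 = 70.
Step 4: The key cancels out! An attacker learns m1 XOR m2 = 70, revealing the relationship between plaintexts.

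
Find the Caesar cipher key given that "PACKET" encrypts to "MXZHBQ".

Step 1: Compare first letters: P (position 15) -> M (position 12).
Step 2: Shift = (12 - 15) mod 26 = 23.
The shift value is 23.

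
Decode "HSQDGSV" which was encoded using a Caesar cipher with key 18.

Step 1: Reverse the shift by subtracting 18 from each letter position.
  H (position 7) -> position (7-18) mod 26 = 15 -> P
  S (position 18) -> position (18-18) mod 26 = 0 -> A
  Q (position 16) -> position (16-18) mod 26 = 24 -> Y
  D (position 3) -> position (3-18) mod 26 = 11 -> L
  G (position 6) -> position (6-18) mod 26 = 14 -> O
  S (position 18) -> position (18-18) mod 26 = 0 -> A
  V (position 21) -> position (21-18) mod 26 = 3 -> D
Decrypted message: PAYLOAD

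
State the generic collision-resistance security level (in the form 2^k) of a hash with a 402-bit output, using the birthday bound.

Step 1: The birthday paradox gives collision probability ~50% after sqrt(2^n) = 2^(n/2) hashes.
Step 2: For 402-bit output: 2^(402/2) = 2^201.
Step 3: Approximately 2^201 hash computations needed.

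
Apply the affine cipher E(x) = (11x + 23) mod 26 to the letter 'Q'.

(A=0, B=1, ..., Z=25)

Step 1: Convert 'Q' to number: x = 16.
Step 2: E(16) = (11 * 16 + 23) mod 26 = 199 mod 26 = 17.
Step 3: Convert 17 back to letter: R.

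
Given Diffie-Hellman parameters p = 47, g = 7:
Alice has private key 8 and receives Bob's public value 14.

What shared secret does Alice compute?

Step 1: s = B^a mod p = 14^8 mod 47.
  14^1 mod 47 = 14
  14^2 mod 47 = (14 * 14) mod 47 = 8
  14^3 mod 47 = (8 * 14) mod 47 = 18
  14^4 mod 47 = (18 * 14) mod 47 = 17
  14^5 mod 47 = (17 * 14) mod 47 = 3
  14^6 mod 47 = (3 * 14) mod 47 = 42
  14^7 mod 47 = (42 * 14) mod 47 = 24
  14^8 mod 47 = (24 * 14) mod 47 = 7
Result: shared secret = 7.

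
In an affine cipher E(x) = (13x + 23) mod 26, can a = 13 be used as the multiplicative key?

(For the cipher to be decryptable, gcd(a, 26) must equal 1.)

Step 1: Compute gcd(13, 26).
Step 2: gcd(13, 26) = 13.
Since gcd = 13 != 1, 13 shares a common factor with 26, so it cannot be used.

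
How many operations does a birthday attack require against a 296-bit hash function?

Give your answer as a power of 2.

Step 1: The birthday paradox gives collision probability ~50% after sqrt(2^n) = 2^(n/2) hashes.
Step 2: For 296-bit output: 2^(296/2) = 2^148.
Step 3: Approximately 2^148 hash computations needed.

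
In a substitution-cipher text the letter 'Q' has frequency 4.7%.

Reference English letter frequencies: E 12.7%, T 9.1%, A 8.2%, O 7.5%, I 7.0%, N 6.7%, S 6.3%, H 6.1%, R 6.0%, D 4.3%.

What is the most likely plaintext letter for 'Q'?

Step 1: The observed frequency is 4.7%.
Step 2: Compare with English frequencies:
  E: 12.7% (difference: 8.0%)
  T: 9.1% (difference: 4.4%)
  A: 8.2% (difference: 3.5%)
  O: 7.5% (difference: 2.8%)
  I: 7.0% (difference: 2.3%)
  N: 6.7% (difference: 2.0%)
  S: 6.3% (difference: 1.6%)
  H: 6.1% (difference: 1.4%)
  R: 6.0% (difference: 1.3%)
  D: 4.3% (difference: 0.4%) <-- closest
Step 3: 'Q' most likely represents 'D' (frequency 4.3%).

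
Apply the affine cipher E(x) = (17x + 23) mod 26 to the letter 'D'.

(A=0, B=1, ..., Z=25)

Step 1: Convert 'D' to number: x = 3.
Step 2: E(3) = (17 * 3 + 23) mod 26 = 74 mod 26 = 22.
Step 3: Convert 22 back to letter: W.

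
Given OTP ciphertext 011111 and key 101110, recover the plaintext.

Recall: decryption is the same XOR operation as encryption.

Step 1: XOR ciphertext with key:
  Ciphertext: 011111
  Key:        101110
  XOR:        110001
Step 2: Plaintext = 110001 = 49 in decimal.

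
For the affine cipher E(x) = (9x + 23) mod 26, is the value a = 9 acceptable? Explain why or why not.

Step 1: Compute gcd(9, 26).
Step 2: gcd(9, 26) = 1.
Since gcd = 1, 9 is coprime with 26, so it is a valid key.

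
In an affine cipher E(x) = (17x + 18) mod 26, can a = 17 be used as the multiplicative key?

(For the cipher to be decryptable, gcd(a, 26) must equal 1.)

Step 1: Compute gcd(17, 26).
Step 2: gcd(17, 26) = 1.
Since gcd = 1, 17 is coprime with 26, so it is a valid key.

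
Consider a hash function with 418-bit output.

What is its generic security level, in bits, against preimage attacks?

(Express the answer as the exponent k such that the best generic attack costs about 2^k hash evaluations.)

Step 1: The hash has a 418-bit output.
Step 2: Preimage resistance means: given a digest h(x), it should be infeasible to find any input that hashes to it.
With a 418-bit output there are 2^418 possible digests, so a generic brute-force preimage search costs about 2^418 evaluations.
Step 3: Security level = 418 bits.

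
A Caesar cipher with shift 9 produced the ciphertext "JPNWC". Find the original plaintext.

Step 1: Reverse the shift by subtracting 9 from each letter position.
  J (position 9) -> position (9-9) mod 26 = 0 -> A
  P (position 15) -> position (15-9) mod 26 = 6 -> G
  N (position 13) -> position (13-9) mod 26 = 4 -> E
  W (position 22) -> position (22-9) mod 26 = 13 -> N
  C (position 2) -> position (2-9) mod 26 = 19 -> T
Decrypted message: AGENT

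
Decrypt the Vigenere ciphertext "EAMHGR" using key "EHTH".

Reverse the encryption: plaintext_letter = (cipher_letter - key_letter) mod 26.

Step 1: Extend key: EHTHEH
Step 2: Decrypt each letter (c - k) mod 26:
  E(4) - E(4) = (4-4) mod 26 = 0 = A
  A(0) - H(7) = (0-7) mod 26 = 19 = T
  M(12) - T(19) = (12-19) mod 26 = 19 = T
  H(7) - H(7) = (7-7) mod 26 = 0 = A
  G(6) - E(4) = (6-4) mod 26 = 2 = C
  R(17) - H(7) = (17-7) mod 26 = 10 = K
Plaintext: ATTACK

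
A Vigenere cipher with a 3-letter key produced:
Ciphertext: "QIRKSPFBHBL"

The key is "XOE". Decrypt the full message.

Step 1: Key 'XOE' has length 3. Extended key: XOEXOEXOEXO
Step 2: Decrypt each position:
  Q(16) - X(23) = 19 = T
  I(8) - O(14) = 20 = U
  R(17) - E(4) = 13 = N
  K(10) - X(23) = 13 = N
  S(18) - O(14) = 4 = E
  P(15) - E(4) = 11 = L
  F(5) - X(23) = 8 = I
  B(1) - O(14) = 13 = N
  H(7) - E(4) = 3 = D
  B(1) - X(23) = 4 = E
  L(11) - O(14) = 23 = X
Plaintext: TUNNELINDEX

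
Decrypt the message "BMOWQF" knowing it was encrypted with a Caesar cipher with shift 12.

Step 1: Reverse the shift by subtracting 12 from each letter position.
  B (position 1) -> position (1-12) mod 26 = 15 -> P
  M (position 12) -> position (12-12) mod 26 = 0 -> A
  O (position 14) -> position (14-12) mod 26 = 2 -> C
  W (position 22) -> position (22-12) mod 26 = 10 -> K
  Q (position 16) -> position (16-12) mod 26 = 4 -> E
  F (position 5) -> position (5-12) mod 26 = 19 -> T
Decrypted message: PACKET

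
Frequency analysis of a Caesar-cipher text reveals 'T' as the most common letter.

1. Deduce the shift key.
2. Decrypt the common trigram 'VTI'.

Step 1: In English, 'E' is the most frequent letter (12.7%).
Step 2: The most frequent ciphertext letter is 'T' (position 19).
Step 3: Shift = (19 - 4) mod 26 = 15.
Step 4: Decrypt 'VTI' by shifting back 15:
  V -> G
  T -> E
  I -> T
Step 5: 'VTI' decrypts to 'GET'.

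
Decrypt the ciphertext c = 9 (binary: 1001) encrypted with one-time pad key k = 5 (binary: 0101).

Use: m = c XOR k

Step 1: XOR ciphertext with key:
  Ciphertext: 1001
  Key:        0101
  XOR:        1100
Step 2: Plaintext = 1100 = 12 in decimal.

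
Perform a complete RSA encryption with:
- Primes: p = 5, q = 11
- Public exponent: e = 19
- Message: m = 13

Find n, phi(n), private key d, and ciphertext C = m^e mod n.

Step 1: n = 5 * 11 = 55.
Step 2: phi(n) = (5-1)(11-1) = 4 * 10 = 40.
Step 3: Find d = 19^(-1) mod 40 = 19.
  Verify: 19 * 19 = 361 = 1 (mod 40).
Step 4: C = 13^19 mod 55 = 17.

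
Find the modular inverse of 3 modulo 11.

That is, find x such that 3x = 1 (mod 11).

Step 1: We need x such that 3 * x = 1 (mod 11).
Step 2: Using the extended Euclidean algorithm or trial:
  3 * 4 = 12 = 1 * 11 + 1.
Step 3: Since 12 mod 11 = 1, the inverse is x = 4.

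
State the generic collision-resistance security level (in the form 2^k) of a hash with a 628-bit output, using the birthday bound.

Step 1: The birthday paradox gives collision probability ~50% after sqrt(2^n) = 2^(n/2) hashes.
Step 2: For 628-bit output: 2^(628/2) = 2^314.
Step 3: Approximately 2^314 hash computations needed.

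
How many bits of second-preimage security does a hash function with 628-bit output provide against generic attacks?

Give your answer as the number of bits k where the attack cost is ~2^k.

Step 1: The hash has a 628-bit output.
Step 2: Second-preimage resistance means: given a specific input x, it should be infeasible to find a different y with h(y) = h(x).
With a 628-bit output, a generic search for a second preimage costs about 2^628 evaluations (each trial matches the fixed target with probability 2^-628).
Step 3: Security level = 628 bits.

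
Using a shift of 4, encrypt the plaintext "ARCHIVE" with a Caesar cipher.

Step 1: For each letter, shift forward by 4 positions (mod 26).
  A (position 0) -> position (0+4) mod 26 = 4 -> E
  R (position 17) -> position (17+4) mod 26 = 21 -> V
  C (position 2) -> position (2+4) mod 26 = 6 -> G
  H (position 7) -> position (7+4) mod 26 = 11 -> L
  I (position 8) -> position (8+4) mod 26 = 12 -> M
  V (position 21) -> position (21+4) mod 26 = 25 -> Z
  E (position 4) -> position (4+4) mod 26 = 8 -> I
Result: EVGLMZI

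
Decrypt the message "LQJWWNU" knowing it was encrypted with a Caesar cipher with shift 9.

Step 1: Reverse the shift by subtracting 9 from each letter position.
  L (position 11) -> position (11-9) mod 26 = 2 -> C
  Q (position 16) -> position (16-9) mod 26 = 7 -> H
  J (position 9) -> position (9-9) mod 26 = 0 -> A
  W (position 22) -> position (22-9) mod 26 = 13 -> N
  W (position 22) -> position (22-9) mod 26 = 13 -> N
  N (position 13) -> position (13-9) mod 26 = 4 -> E
  U (position 20) -> position (20-9) mod 26 = 11 -> L
Decrypted message: CHANNEL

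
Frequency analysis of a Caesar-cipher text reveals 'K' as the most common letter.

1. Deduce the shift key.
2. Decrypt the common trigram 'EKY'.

Step 1: In English, 'E' is the most frequent letter (12.7%).
Step 2: The most frequent ciphertext letter is 'K' (position 10).
Step 3: Shift = (10 - 4) mod 26 = 6.
Step 4: Decrypt 'EKY' by shifting back 6:
  E -> Y
  K -> E
  Y -> S
Step 5: 'EKY' decrypts to 'YES'.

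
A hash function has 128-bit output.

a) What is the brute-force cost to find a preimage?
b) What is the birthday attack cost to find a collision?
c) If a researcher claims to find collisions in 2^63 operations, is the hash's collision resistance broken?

Step 1: Preimage resistance requires brute-force of 2^128 operations.
Step 2: Collision resistance (birthday bound) = 2^(128/2) = 2^64.
Step 3: The claimed attack costs 2^63 operations.
Step 4: Since 2^63 < 2^64, the claimed attack beats the generic birthday bound, so collision resistance is broken.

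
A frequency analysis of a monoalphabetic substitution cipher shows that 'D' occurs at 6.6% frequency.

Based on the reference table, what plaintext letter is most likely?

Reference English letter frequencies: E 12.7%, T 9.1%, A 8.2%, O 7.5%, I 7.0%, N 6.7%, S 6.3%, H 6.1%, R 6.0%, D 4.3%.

Step 1: The observed frequency is 6.6%.
Step 2: Compare with English frequencies:
  E: 12.7% (difference: 6.1%)
  T: 9.1% (difference: 2.5%)
  A: 8.2% (difference: 1.6%)
  O: 7.5% (difference: 0.9%)
  I: 7.0% (difference: 0.4%)
  N: 6.7% (difference: 0.1%) <-- closest
  S: 6.3% (difference: 0.3%)
  H: 6.1% (difference: 0.5%)
  R: 6.0% (difference: 0.6%)
  D: 4.3% (difference: 2.3%)
Step 3: 'D' most likely represents 'N' (frequency 6.7%).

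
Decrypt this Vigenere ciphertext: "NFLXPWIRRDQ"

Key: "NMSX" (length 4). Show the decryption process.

Step 1: Key 'NMSX' has length 4. Extended key: NMSXNMSXNMS
Step 2: Decrypt each position:
  N(13) - N(13) = 0 = A
  F(5) - M(12) = 19 = T
  L(11) - S(18) = 19 = T
  X(23) - X(23) = 0 = A
  P(15) - N(13) = 2 = C
  W(22) - M(12) = 10 = K
  I(8) - S(18) = 16 = Q
  R(17) - X(23) = 20 = U
  R(17) - N(13) = 4 = E
  D(3) - M(12) = 17 = R
  Q(16) - S(18) = 24 = Y
Plaintext: ATTACKQUERY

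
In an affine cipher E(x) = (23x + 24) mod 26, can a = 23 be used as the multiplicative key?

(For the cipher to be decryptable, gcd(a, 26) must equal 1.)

Step 1: Compute gcd(23, 26).
Step 2: gcd(23, 26) = 1.
Since gcd = 1, 23 is coprime with 26, so it is a valid key.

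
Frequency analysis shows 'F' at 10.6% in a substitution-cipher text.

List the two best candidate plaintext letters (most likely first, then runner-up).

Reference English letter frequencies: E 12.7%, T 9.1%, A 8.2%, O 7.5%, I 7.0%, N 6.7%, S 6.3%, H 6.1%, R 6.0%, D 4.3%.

Step 1: Observed frequency of 'F' is 10.6%.
Step 2: Compute distances to each reference frequency and sort:
  T (9.1%): difference = 1.5% <-- BEST
  E (12.7%): difference = 2.1% <-- RUNNER-UP
  A (8.2%): difference = 2.4%
  O (7.5%): difference = 3.1%
  I (7.0%): difference = 3.6%
Step 3: Most likely is 'T' (9.1%, diff 1.5%); second most likely is 'E' (12.7%, diff 2.1%).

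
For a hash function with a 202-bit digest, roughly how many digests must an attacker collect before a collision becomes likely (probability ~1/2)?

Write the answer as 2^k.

Step 1: The birthday paradox gives collision probability ~50% after sqrt(2^n) = 2^(n/2) hashes.
Step 2: For 202-bit output: 2^(202/2) = 2^101.
Step 3: Approximately 2^101 hash computations needed.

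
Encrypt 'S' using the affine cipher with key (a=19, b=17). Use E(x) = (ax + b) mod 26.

Step 1: Convert 'S' to number: x = 18.
Step 2: E(18) = (19 * 18 + 17) mod 26 = 359 mod 26 = 21.
Step 3: Convert 21 back to letter: V.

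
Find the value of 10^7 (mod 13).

Step 1: Compute 10^7 mod 13 step by step, reducing modulo 13 at each step.
  10^1 mod 13 = 10
  10^2 mod 13 = (10 * 10) mod 13 = 9
  10^3 mod 13 = (9 * 10) mod 13 = 12
  10^4 mod 13 = (12 * 10) mod 13 = 3
  10^5 mod 13 = (3 * 10) mod 13 = 4
  10^6 mod 13 = (4 * 10) mod 13 = 1
  10^7 mod 13 = (1 * 10) mod 13 = 10
Step 2: Result = 10.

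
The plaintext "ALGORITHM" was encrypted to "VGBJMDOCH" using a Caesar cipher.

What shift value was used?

Step 1: Compare first letters: A (position 0) -> V (position 21).
Step 2: Shift = (21 - 0) mod 26 = 21.
The shift value is 21.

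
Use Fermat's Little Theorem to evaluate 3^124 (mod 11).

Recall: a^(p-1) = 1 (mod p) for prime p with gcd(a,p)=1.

Step 1: Since 11 is prime, by Fermat's Little Theorem: 3^10 = 1 (mod 11).
Step 2: Reduce exponent: 124 mod 10 = 4.
Step 3: So 3^124 = 3^4 (mod 11).
Step 4: 3^4 mod 11 = 4.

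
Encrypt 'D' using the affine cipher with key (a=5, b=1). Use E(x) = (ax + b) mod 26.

Step 1: Convert 'D' to number: x = 3.
Step 2: E(3) = (5 * 3 + 1) mod 26 = 16 mod 26 = 16.
Step 3: Convert 16 back to letter: Q.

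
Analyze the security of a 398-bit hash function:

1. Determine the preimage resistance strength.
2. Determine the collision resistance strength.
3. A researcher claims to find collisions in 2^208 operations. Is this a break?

Step 1: Preimage resistance requires brute-force of 2^398 operations.
Step 2: Collision resistance (birthday bound) = 2^(398/2) = 2^199.
Step 3: The claimed attack costs 2^208 operations.
Step 4: Since 2^208 >= 2^199, the claimed attack is no faster than the generic birthday attack, so this does not break collision resistance.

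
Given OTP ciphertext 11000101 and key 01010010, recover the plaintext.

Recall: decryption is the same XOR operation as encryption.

Step 1: XOR ciphertext with key:
  Ciphertext: 11000101
  Key:        01010010
  XOR:        10010111
Step 2: Plaintext = 10010111 = 151 in decimal.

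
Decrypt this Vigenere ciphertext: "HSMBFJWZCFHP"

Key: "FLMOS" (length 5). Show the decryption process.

Step 1: Key 'FLMOS' has length 5. Extended key: FLMOSFLMOSFL
Step 2: Decrypt each position:
  H(7) - F(5) = 2 = C
  S(18) - L(11) = 7 = H
  M(12) - M(12) = 0 = A
  B(1) - O(14) = 13 = N
  F(5) - S(18) = 13 = N
  J(9) - F(5) = 4 = E
  W(22) - L(11) = 11 = L
  Z(25) - M(12) = 13 = N
  C(2) - O(14) = 14 = O
  F(5) - S(18) = 13 = N
  H(7) - F(5) = 2 = C
  P(15) - L(11) = 4 = E
Plaintext: CHANNELNONCE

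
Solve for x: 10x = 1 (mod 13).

Step 1: We need x such that 10 * x = 1 (mod 13).
Step 2: Using the extended Euclidean algorithm or trial:
  10 * 4 = 40 = 3 * 13 + 1.
Step 3: Since 40 mod 13 = 1, the inverse is x = 4.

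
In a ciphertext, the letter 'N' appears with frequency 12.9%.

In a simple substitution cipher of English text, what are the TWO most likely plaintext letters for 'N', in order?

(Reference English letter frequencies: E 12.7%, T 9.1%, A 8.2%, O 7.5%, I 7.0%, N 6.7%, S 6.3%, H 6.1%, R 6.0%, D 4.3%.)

Step 1: Observed frequency of 'N' is 12.9%.
Step 2: Compute distances to each reference frequency and sort:
  E (12.7%): difference = 0.2% <-- BEST
  T (9.1%): difference = 3.8% <-- RUNNER-UP
  A (8.2%): difference = 4.7%
  O (7.5%): difference = 5.4%
  I (7.0%): difference = 5.9%
Step 3: Most likely is 'E' (12.7%, diff 0.2%); second most likely is 'T' (9.1%, diff 3.8%).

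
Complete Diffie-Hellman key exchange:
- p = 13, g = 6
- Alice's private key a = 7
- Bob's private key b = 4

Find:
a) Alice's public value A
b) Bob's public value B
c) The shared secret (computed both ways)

Step 1: A = g^a mod p = 6^7 mod 13 = 7.
Step 2: B = g^b mod p = 6^4 mod 13 = 9.
Step 3: Alice computes s = B^a mod p = 9^7 mod 13 = 9.
Step 4: Bob computes s = A^b mod p = 7^4 mod 13 = 9.
Both sides agree: shared secret = 9.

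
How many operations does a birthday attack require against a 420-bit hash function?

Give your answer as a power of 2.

Step 1: The birthday paradox gives collision probability ~50% after sqrt(2^n) = 2^(n/2) hashes.
Step 2: For 420-bit output: 2^(420/2) = 2^210.
Step 3: Approximately 2^210 hash computations needed.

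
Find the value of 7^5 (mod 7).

Step 1: Compute 7^5 mod 7 step by step, reducing modulo 7 at each step.
  7^1 mod 7 = 0
  7^2 mod 7 = (0 * 7) mod 7 = 0
  7^3 mod 7 = (0 * 7) mod 7 = 0
  7^4 mod 7 = (0 * 7) mod 7 = 0
  7^5 mod 7 = (0 * 7) mod 7 = 0
Step 2: Result = 0.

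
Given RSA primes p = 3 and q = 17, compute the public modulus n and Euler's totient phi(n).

Step 1: n = p * q = 3 * 17 = 51.
Step 2: phi(n) = (p-1)(q-1) = 2 * 16 = 32.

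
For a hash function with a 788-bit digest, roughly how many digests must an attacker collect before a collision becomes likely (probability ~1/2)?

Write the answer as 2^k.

Step 1: The birthday paradox gives collision probability ~50% after sqrt(2^n) = 2^(n/2) hashes.
Step 2: For 788-bit output: 2^(788/2) = 2^394.
Step 3: Approximately 2^394 hash computations needed.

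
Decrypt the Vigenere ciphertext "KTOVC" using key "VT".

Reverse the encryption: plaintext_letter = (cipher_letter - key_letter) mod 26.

Step 1: Extend key: VTVTV
Step 2: Decrypt each letter (c - k) mod 26:
  K(10) - V(21) = (10-21) mod 26 = 15 = P
  T(19) - T(19) = (19-19) mod 26 = 0 = A
  O(14) - V(21) = (14-21) mod 26 = 19 = T
  V(21) - T(19) = (21-19) mod 26 = 2 = C
  C(2) - V(21) = (2-21) mod 26 = 7 = H
Plaintext: PATCH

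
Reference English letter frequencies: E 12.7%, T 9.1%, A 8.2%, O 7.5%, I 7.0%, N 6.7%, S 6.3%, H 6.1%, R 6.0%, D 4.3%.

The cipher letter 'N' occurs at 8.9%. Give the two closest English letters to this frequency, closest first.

Step 1: Observed frequency of 'N' is 8.9%.
Step 2: Compute distances to each reference frequency and sort:
  T (9.1%): difference = 0.2% <-- BEST
  A (8.2%): difference = 0.7% <-- RUNNER-UP
  O (7.5%): difference = 1.4%
  I (7.0%): difference = 1.9%
  N (6.7%): difference = 2.2%
Step 3: Most likely is 'T' (9.1%, diff 0.2%); second most likely is 'A' (8.2%, diff 0.7%).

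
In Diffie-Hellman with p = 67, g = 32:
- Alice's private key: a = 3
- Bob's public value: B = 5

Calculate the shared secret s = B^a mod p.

Step 1: s = B^a mod p = 5^3 mod 67.
  5^1 mod 67 = 5
  5^2 mod 67 = (5 * 5) mod 67 = 25
  5^3 mod 67 = (25 * 5) mod 67 = 58
Result: shared secret = 58.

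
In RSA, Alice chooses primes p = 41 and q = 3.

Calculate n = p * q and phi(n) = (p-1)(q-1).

Step 1: n = p * q = 41 * 3 = 123.
Step 2: phi(n) = (p-1)(q-1) = 40 * 2 = 80.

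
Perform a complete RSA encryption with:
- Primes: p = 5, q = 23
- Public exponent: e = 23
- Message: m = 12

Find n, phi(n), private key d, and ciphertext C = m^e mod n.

Step 1: n = 5 * 23 = 115.
Step 2: phi(n) = (5-1)(23-1) = 4 * 22 = 88.
Step 3: Find d = 23^(-1) mod 88 = 23.
  Verify: 23 * 23 = 529 = 1 (mod 88).
Step 4: C = 12^23 mod 115 = 58.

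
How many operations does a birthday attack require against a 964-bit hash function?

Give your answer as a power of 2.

Step 1: The birthday paradox gives collision probability ~50% after sqrt(2^n) = 2^(n/2) hashes.
Step 2: For 964-bit output: 2^(964/2) = 2^482.
Step 3: Approximately 2^482 hash computations needed.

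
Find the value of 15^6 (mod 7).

Step 1: Compute 15^6 mod 7 step by step, reducing modulo 7 at each step.
  15^1 mod 7 = 1
  15^2 mod 7 = (1 * 15) mod 7 = 1
  15^3 mod 7 = (1 * 15) mod 7 = 1
  15^4 mod 7 = (1 * 15) mod 7 = 1
  15^5 mod 7 = (1 * 15) mod 7 = 1
  15^6 mod 7 = (1 * 15) mod 7 = 1
Step 2: Result = 1.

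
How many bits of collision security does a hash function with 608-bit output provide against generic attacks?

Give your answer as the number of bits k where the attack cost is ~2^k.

Step 1: The hash has a 608-bit output.
Step 2: Collision resistance means it should be infeasible to find any x != y with h(x) = h(y).
By the birthday bound, a generic collision search succeeds after about sqrt(2^608) = 2^(608/2) = 2^304 evaluations.
Step 3: Security level = 304 bits.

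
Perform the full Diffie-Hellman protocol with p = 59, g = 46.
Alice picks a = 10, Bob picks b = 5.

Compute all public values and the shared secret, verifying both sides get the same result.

Step 1: A = g^a mod p = 46^10 mod 59 = 36.
Step 2: B = g^b mod p = 46^5 mod 59 = 53.
Step 3: Alice computes s = B^a mod p = 53^10 mod 59 = 26.
Step 4: Bob computes s = A^b mod p = 36^5 mod 59 = 26.
Both sides agree: shared secret = 26.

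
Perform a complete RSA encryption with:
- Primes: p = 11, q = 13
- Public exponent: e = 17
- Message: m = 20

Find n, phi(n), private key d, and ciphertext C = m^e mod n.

Step 1: n = 11 * 13 = 143.
Step 2: phi(n) = (11-1)(13-1) = 10 * 12 = 120.
Step 3: Find d = 17^(-1) mod 120 = 113.
  Verify: 17 * 113 = 1921 = 1 (mod 120).
Step 4: C = 20^17 mod 143 = 37.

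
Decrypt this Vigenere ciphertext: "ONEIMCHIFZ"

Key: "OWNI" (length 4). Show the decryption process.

Step 1: Key 'OWNI' has length 4. Extended key: OWNIOWNIOW
Step 2: Decrypt each position:
  O(14) - O(14) = 0 = A
  N(13) - W(22) = 17 = R
  E(4) - N(13) = 17 = R
  I(8) - I(8) = 0 = A
  M(12) - O(14) = 24 = Y
  C(2) - W(22) = 6 = G
  H(7) - N(13) = 20 = U
  I(8) - I(8) = 0 = A
  F(5) - O(14) = 17 = R
  Z(25) - W(22) = 3 = D
Plaintext: ARRAYGUARD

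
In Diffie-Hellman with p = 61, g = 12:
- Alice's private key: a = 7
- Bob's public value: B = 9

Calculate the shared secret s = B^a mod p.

Step 1: s = B^a mod p = 9^7 mod 61.
  9^1 mod 61 = 9
  9^2 mod 61 = (9 * 9) mod 61 = 20
  9^3 mod 61 = (20 * 9) mod 61 = 58
  9^4 mod 61 = (58 * 9) mod 61 = 34
  9^5 mod 61 = (34 * 9) mod 61 = 1
  9^6 mod 61 = (1 * 9) mod 61 = 9
  9^7 mod 61 = (9 * 9) mod 61 = 20
Result: shared secret = 20.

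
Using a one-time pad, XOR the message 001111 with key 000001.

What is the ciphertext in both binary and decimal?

Step 1: Write out the XOR operation bit by bit:
  Message: 001111
  Key:     000001
  XOR:     001110
Step 2: Convert to decimal: 001110 = 14.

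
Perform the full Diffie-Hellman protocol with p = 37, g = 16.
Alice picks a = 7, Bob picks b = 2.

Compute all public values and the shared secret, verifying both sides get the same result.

Step 1: A = g^a mod p = 16^7 mod 37 = 12.
Step 2: B = g^b mod p = 16^2 mod 37 = 34.
Step 3: Alice computes s = B^a mod p = 34^7 mod 37 = 33.
Step 4: Bob computes s = A^b mod p = 12^2 mod 37 = 33.
Both sides agree: shared secret = 33.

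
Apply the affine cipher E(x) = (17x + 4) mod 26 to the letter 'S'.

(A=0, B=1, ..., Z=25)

Step 1: Convert 'S' to number: x = 18.
Step 2: E(18) = (17 * 18 + 4) mod 26 = 310 mod 26 = 24.
Step 3: Convert 24 back to letter: Y.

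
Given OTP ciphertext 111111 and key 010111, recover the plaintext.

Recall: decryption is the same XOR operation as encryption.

Step 1: XOR ciphertext with key:
  Ciphertext: 111111
  Key:        010111
  XOR:        101000
Step 2: Plaintext = 101000 = 40 in decimal.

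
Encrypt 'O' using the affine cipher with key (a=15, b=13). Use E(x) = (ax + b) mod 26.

Step 1: Convert 'O' to number: x = 14.
Step 2: E(14) = (15 * 14 + 13) mod 26 = 223 mod 26 = 15.
Step 3: Convert 15 back to letter: P.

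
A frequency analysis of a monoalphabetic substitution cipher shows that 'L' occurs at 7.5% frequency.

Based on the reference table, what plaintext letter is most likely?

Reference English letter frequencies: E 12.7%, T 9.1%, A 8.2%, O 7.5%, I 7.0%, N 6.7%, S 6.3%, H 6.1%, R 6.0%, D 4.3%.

Step 1: The observed frequency is 7.5%.
Step 2: Compare with English frequencies:
  E: 12.7% (difference: 5.2%)
  T: 9.1% (difference: 1.6%)
  A: 8.2% (difference: 0.7%)
  O: 7.5% (difference: 0.0%) <-- closest
  I: 7.0% (difference: 0.5%)
  N: 6.7% (difference: 0.8%)
  S: 6.3% (difference: 1.2%)
  H: 6.1% (difference: 1.4%)
  R: 6.0% (difference: 1.5%)
  D: 4.3% (difference: 3.2%)
Step 3: 'L' most likely represents 'O' (frequency 7.5%).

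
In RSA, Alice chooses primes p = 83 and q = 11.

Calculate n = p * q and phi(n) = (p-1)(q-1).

Step 1: n = p * q = 83 * 11 = 913.
Step 2: phi(n) = (p-1)(q-1) = 82 * 10 = 820.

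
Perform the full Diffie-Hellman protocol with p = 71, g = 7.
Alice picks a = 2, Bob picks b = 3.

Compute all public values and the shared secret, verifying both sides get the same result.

Step 1: A = g^a mod p = 7^2 mod 71 = 49.
Step 2: B = g^b mod p = 7^3 mod 71 = 59.
Step 3: Alice computes s = B^a mod p = 59^2 mod 71 = 2.
Step 4: Bob computes s = A^b mod p = 49^3 mod 71 = 2.
Both sides agree: shared secret = 2.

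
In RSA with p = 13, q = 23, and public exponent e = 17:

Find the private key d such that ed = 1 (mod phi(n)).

Step 1: n = 13 * 23 = 299.
Step 2: phi(n) = 12 * 22 = 264.
Step 3: Find d such that 17 * d = 1 (mod 264).
Step 4: d = 17^(-1) mod 264 = 233.
Verification: 17 * 233 = 3961 = 15 * 264 + 1.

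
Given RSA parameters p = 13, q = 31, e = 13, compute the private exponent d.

Step 1: n = 13 * 31 = 403.
Step 2: phi(n) = 12 * 30 = 360.
Step 3: Find d such that 13 * d = 1 (mod 360).
Step 4: d = 13^(-1) mod 360 = 277.
Verification: 13 * 277 = 3601 = 10 * 360 + 1.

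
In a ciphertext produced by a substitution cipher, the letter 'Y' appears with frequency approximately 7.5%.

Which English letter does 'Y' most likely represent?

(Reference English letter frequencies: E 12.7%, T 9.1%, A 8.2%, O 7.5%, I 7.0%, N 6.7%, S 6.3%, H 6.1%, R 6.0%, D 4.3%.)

Step 1: The observed frequency is 7.5%.
Step 2: Compare with English frequencies:
  E: 12.7% (difference: 5.2%)
  T: 9.1% (difference: 1.6%)
  A: 8.2% (difference: 0.7%)
  O: 7.5% (difference: 0.0%) <-- closest
  I: 7.0% (difference: 0.5%)
  N: 6.7% (difference: 0.8%)
  S: 6.3% (difference: 1.2%)
  H: 6.1% (difference: 1.4%)
  R: 6.0% (difference: 1.5%)
  D: 4.3% (difference: 3.2%)
Step 3: 'Y' most likely represents 'O' (frequency 7.5%).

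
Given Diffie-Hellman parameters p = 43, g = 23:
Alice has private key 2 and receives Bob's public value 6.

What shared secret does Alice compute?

Step 1: s = B^a mod p = 6^2 mod 43.
  6^1 mod 43 = 6
  6^2 mod 43 = (6 * 6) mod 43 = 36
Result: shared secret = 36.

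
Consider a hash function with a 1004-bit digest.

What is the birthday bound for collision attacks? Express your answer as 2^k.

Step 1: The birthday paradox gives collision probability ~50% after sqrt(2^n) = 2^(n/2) hashes.
Step 2: For 1004-bit output: 2^(1004/2) = 2^502.
Step 3: Approximately 2^502 hash computations needed.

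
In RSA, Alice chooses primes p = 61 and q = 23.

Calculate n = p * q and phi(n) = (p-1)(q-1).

Step 1: n = p * q = 61 * 23 = 1403.
Step 2: phi(n) = (p-1)(q-1) = 60 * 22 = 1320.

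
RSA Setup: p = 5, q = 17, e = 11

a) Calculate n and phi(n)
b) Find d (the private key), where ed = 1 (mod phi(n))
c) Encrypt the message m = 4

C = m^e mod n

Step 1: n = 5 * 17 = 85.
Step 2: phi(n) = (5-1)(17-1) = 4 * 16 = 64.
Step 3: Find d = 11^(-1) mod 64 = 35.
  Verify: 11 * 35 = 385 = 1 (mod 64).
Step 4: C = 4^11 mod 85 = 64.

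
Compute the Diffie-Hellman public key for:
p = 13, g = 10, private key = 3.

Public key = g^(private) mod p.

Step 1: A = g^a mod p = 10^3 mod 13.
  10^1 mod 13 = 10
  10^2 mod 13 = (10 * 10) mod 13 = 9
  10^3 mod 13 = (9 * 10) mod 13 = 12
Result: A = 12.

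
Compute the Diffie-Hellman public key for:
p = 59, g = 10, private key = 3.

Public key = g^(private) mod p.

Step 1: A = g^a mod p = 10^3 mod 59.
  10^1 mod 59 = 10
  10^2 mod 59 = (10 * 10) mod 59 = 41
  10^3 mod 59 = (41 * 10) mod 59 = 56
Result: A = 56.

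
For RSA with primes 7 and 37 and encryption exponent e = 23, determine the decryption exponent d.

Step 1: n = 7 * 37 = 259.
Step 2: phi(n) = 6 * 36 = 216.
Step 3: Find d such that 23 * d = 1 (mod 216).
Step 4: d = 23^(-1) mod 216 = 47.
Verification: 23 * 47 = 1081 = 5 * 216 + 1.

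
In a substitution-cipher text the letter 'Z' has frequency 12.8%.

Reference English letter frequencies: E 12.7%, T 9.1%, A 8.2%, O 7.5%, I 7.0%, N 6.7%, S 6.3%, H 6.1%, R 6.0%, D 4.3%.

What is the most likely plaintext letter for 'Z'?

Step 1: The observed frequency is 12.8%.
Step 2: Compare with English frequencies:
  E: 12.7% (difference: 0.1%) <-- closest
  T: 9.1% (difference: 3.7%)
  A: 8.2% (difference: 4.6%)
  O: 7.5% (difference: 5.3%)
  I: 7.0% (difference: 5.8%)
  N: 6.7% (difference: 6.1%)
  S: 6.3% (difference: 6.5%)
  H: 6.1% (difference: 6.7%)
  R: 6.0% (difference: 6.8%)
  D: 4.3% (difference: 8.5%)
Step 3: 'Z' most likely represents 'E' (frequency 12.7%).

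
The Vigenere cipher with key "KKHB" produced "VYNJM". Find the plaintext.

Step 1: Extend key: KKHBK
Step 2: Decrypt each letter (c - k) mod 26:
  V(21) - K(10) = (21-10) mod 26 = 11 = L
  Y(24) - K(10) = (24-10) mod 26 = 14 = O
  N(13) - H(7) = (13-7) mod 26 = 6 = G
  J(9) - B(1) = (9-1) mod 26 = 8 = I
  M(12) - K(10) = (12-10) mod 26 = 2 = C
Plaintext: LOGIC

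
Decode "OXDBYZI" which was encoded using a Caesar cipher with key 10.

Step 1: Reverse the shift by subtracting 10 from each letter position.
  O (position 14) -> position (14-10) mod 26 = 4 -> E
  X (position 23) -> position (23-10) mod 26 = 13 -> N
  D (position 3) -> position (3-10) mod 26 = 19 -> T
  B (position 1) -> position (1-10) mod 26 = 17 -> R
  Y (position 24) -> position (24-10) mod 26 = 14 -> O
  Z (position 25) -> position (25-10) mod 26 = 15 -> P
  I (position 8) -> position (8-10) mod 26 = 24 -> Y
Decrypted message: ENTROPY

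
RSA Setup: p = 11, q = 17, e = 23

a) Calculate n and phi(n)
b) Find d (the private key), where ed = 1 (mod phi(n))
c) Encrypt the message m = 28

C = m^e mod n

Step 1: n = 11 * 17 = 187.
Step 2: phi(n) = (11-1)(17-1) = 10 * 16 = 160.
Step 3: Find d = 23^(-1) mod 160 = 7.
  Verify: 23 * 7 = 161 = 1 (mod 160).
Step 4: C = 28^23 mod 187 = 139.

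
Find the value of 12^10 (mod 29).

Step 1: Compute 12^10 mod 29 step by step, reducing modulo 29 at each step.
  12^1 mod 29 = 12
  12^2 mod 29 = (12 * 12) mod 29 = 28
  12^3 mod 29 = (28 * 12) mod 29 = 17
  12^4 mod 29 = (17 * 12) mod 29 = 1
  12^5 mod 29 = (1 * 12) mod 29 = 12
  12^6 mod 29 = (12 * 12) mod 29 = 28
  12^7 mod 29 = (28 * 12) mod 29 = 17
  12^8 mod 29 = (17 * 12) mod 29 = 1
  12^9 mod 29 = (1 * 12) mod 29 = 12
  12^10 mod 29 = (12 * 12) mod 29 = 28
Step 2: Result = 28.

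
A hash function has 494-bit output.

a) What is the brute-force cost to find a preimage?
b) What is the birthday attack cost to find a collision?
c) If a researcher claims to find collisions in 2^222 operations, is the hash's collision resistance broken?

Step 1: Preimage resistance requires brute-force of 2^494 operations.
Step 2: Collision resistance (birthday bound) = 2^(494/2) = 2^247.
Step 3: The claimed attack costs 2^222 operations.
Step 4: Since 2^222 < 2^247, the claimed attack beats the generic birthday bound, so collision resistance is broken.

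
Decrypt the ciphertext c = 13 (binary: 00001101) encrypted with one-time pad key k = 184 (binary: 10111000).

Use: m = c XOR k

Step 1: XOR ciphertext with key:
  Ciphertext: 00001101
  Key:        10111000
  XOR:        10110101
Step 2: Plaintext = 10110101 = 181 in decimal.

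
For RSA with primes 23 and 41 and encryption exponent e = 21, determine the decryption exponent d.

Step 1: n = 23 * 41 = 943.
Step 2: phi(n) = 22 * 40 = 880.
Step 3: Find d such that 21 * d = 1 (mod 880).
Step 4: d = 21^(-1) mod 880 = 461.
Verification: 21 * 461 = 9681 = 11 * 880 + 1.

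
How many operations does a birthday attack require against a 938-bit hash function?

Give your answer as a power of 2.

Step 1: The birthday paradox gives collision probability ~50% after sqrt(2^n) = 2^(n/2) hashes.
Step 2: For 938-bit output: 2^(938/2) = 2^469.
Step 3: Approximately 2^469 hash computations needed.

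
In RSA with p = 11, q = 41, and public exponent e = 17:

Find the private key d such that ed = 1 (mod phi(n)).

Step 1: n = 11 * 41 = 451.
Step 2: phi(n) = 10 * 40 = 400.
Step 3: Find d such that 17 * d = 1 (mod 400).
Step 4: d = 17^(-1) mod 400 = 353.
Verification: 17 * 353 = 6001 = 15 * 400 + 1.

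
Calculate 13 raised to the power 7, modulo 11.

Step 1: Compute 13^7 mod 11 step by step, reducing modulo 11 at each step.
  13^1 mod 11 = 2
  13^2 mod 11 = (2 * 13) mod 11 = 4
  13^3 mod 11 = (4 * 13) mod 11 = 8
  13^4 mod 11 = (8 * 13) mod 11 = 5
  13^5 mod 11 = (5 * 13) mod 11 = 10
  13^6 mod 11 = (10 * 13) mod 11 = 9
  13^7 mod 11 = (9 * 13) mod 11 = 7
Step 2: Result = 7.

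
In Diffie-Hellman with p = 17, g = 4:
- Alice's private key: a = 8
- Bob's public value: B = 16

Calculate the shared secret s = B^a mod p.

Step 1: s = B^a mod p = 16^8 mod 17.
  16^1 mod 17 = 16
  16^2 mod 17 = (16 * 16) mod 17 = 1
  16^3 mod 17 = (1 * 16) mod 17 = 16
  16^4 mod 17 = (16 * 16) mod 17 = 1
  16^5 mod 17 = (1 * 16) mod 17 = 16
  16^6 mod 17 = (16 * 16) mod 17 = 1
  16^7 mod 17 = (1 * 16) mod 17 = 16
  16^8 mod 17 = (16 * 16) mod 17 = 1
Result: shared secret = 1.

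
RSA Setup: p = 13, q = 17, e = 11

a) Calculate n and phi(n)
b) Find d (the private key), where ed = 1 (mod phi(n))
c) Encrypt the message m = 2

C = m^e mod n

Step 1: n = 13 * 17 = 221.
Step 2: phi(n) = (13-1)(17-1) = 12 * 16 = 192.
Step 3: Find d = 11^(-1) mod 192 = 35.
  Verify: 11 * 35 = 385 = 1 (mod 192).
Step 4: C = 2^11 mod 221 = 59.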